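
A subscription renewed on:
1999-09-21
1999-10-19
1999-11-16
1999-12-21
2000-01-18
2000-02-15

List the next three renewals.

All dates are Tuesdays, 28, 28, 35, 28, 28 days apart.
Specifically, the 3rd Tuesday of each month.
March 2000 — 3rd Tuesday is 2000-03-21.
April 2000 — 3rd Tuesday is 2000-04-18.
May 2000 — 3rd Tuesday is 2000-05-16.

2000-03-21, 2000-04-18, 2000-05-16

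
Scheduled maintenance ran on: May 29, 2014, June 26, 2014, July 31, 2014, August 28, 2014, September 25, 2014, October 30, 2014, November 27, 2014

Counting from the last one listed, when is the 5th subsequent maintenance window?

Every date is a Thursday; gaps 28, 35, 28, 28, 35, 28 days.
Each is the last Thursday of its month (at least one falls on the 29th or later, ruling out '4th Thursday').
December 2014 ends with Thursday December 25, 2014.
January 2015 ends with Thursday January 29, 2015.
Last Thursday of February 2015: February 26, 2015.
March 2015 ends with Thursday March 26, 2015.
Last Thursday of April 2015: April 30, 2015.

April 30, 2015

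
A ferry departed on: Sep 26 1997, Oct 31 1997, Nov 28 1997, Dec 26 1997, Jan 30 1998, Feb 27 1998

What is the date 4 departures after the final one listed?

Jun 26 1998

These are Fridays with 35, 28, 28, 35, 28-day gaps.
Each is the final Friday of its month — Oct 31 1997 is past the 28th, so '4th Friday' doesn't fit.
Last Friday of March 1998: Mar 27 1998.
April 1998 ends with Friday Apr 24 1998.
Last Friday of May 1998: May 29 1998.
June 1998 ends with Friday Jun 26 1998.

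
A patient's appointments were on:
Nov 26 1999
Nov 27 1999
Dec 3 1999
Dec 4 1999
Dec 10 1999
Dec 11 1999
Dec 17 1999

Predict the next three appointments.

The gap pattern 1, 6, 1, 6, 1, 6 repeats every 2 events.
These are the Fridays and Saturdays of each week.
The following Saturday is Dec 18 1999.
The following Friday is Dec 24 1999.
Next Saturday: Dec 25 1999.

Dec 18 1999, Dec 24 1999, Dec 25 1999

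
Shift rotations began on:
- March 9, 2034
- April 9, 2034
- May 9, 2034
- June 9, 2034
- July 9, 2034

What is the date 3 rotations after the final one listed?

Gaps: 31, 30, 31, 30 days — not constant. Every event is on the 9th of the month.
Pattern: the 9th of each month.
August 2034: August 9, 2034.
Next: September 2034 → September 9, 2034.
October 2034: October 9, 2034.

October 9, 2034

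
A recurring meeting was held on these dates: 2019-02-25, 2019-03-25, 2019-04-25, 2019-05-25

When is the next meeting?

The day-of-month is always 25 (28, 31, 30 days between events).
So this recurs on the 25th of each month.
June 2019: 2019-06-25.

2019-06-25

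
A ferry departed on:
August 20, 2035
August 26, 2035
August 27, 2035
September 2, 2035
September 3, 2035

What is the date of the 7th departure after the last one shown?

Every event lands on a Monday or Sunday (gaps cycle 6, 1, 6, 1).
So the schedule is: every Monday and Sunday.
Next Sunday: September 9, 2035.
The following Monday is September 10, 2035.
The following Sunday is September 16, 2035.
The following Monday is September 17, 2035.
Next Sunday: September 23, 2035.
Next Monday: September 24, 2035.
Next Sunday: September 30, 2035.

September 30, 2035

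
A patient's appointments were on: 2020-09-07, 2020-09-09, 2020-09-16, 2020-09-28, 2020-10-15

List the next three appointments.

2020-11-06, 2020-12-03, 2021-01-04

Gaps: 2, 7, 12, 17 days — each gap is 5 larger than the previous one.
Next gap: 22 days. 2020-10-15 + 22 days = 2020-11-06.
Next gap: 27 days. 2020-11-06 + 27 days = 2020-12-03.
Next gap: 32 days. 2020-12-03 + 32 days = 2021-01-04.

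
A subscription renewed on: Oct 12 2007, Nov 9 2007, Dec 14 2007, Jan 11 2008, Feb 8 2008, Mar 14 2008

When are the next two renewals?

Apr 11 2008, May 9 2008

These are Fridays at 28- or 35-day spacing (28, 35, 28, 28, 35).
The pattern: 2nd Friday of the month.
April 2008 — 2nd Friday is Apr 11 2008.
2nd Friday of May 2008: May 9 2008.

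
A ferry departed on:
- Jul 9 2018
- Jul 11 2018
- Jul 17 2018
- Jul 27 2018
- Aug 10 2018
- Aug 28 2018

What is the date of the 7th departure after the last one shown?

Apr 23 2019

Gaps: 2, 6, 10, 14, 18 days — each gap is 4 larger than the previous one.
Next gap: 22 days. Aug 28 2018 + 22 days = Sep 19 2018.
Next gap: 26 days. Sep 19 2018 + 26 days = Oct 15 2018.
Next gap: 30 days. Oct 15 2018 + 30 days = Nov 14 2018.
Next gap: 34 days. Nov 14 2018 + 34 days = Dec 18 2018.
Next gap: 38 days. Dec 18 2018 + 38 days = Jan 25 2019.
Next gap: 42 days. Jan 25 2019 + 42 days = Mar 8 2019.
Next gap: 46 days. Mar 8 2019 + 46 days = Apr 23 2019.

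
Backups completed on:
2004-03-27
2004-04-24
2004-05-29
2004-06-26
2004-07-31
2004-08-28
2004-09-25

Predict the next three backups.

2004-10-30, 2004-11-27, 2004-12-25

These are Saturdays with 28, 35, 28, 35, 28, 28-day gaps.
Each is the final Saturday of its month — 2004-05-29 is past the 28th, so '4th Saturday' doesn't fit.
October 2004 ends with Saturday 2004-10-30.
Last Saturday of November 2004: 2004-11-27.
December 2004 ends with Saturday 2004-12-25.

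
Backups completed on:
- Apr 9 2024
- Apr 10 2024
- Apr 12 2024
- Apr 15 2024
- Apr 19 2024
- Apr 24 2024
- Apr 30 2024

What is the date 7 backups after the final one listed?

Gaps: 1, 2, 3, 4, 5, 6 days — each gap is 1 larger than the previous one.
Next gap: 7 days. Apr 30 2024 + 7 days = May 7 2024.
Next gap: 8 days. May 7 2024 + 8 days = May 15 2024.
Next gap: 9 days. May 15 2024 + 9 days = May 24 2024.
Next gap: 10 days. May 24 2024 + 10 days = Jun 3 2024.
Next gap: 11 days. Jun 3 2024 + 11 days = Jun 14 2024.
Next gap: 12 days. Jun 14 2024 + 12 days = Jun 26 2024.
Next gap: 13 days. Jun 26 2024 + 13 days = Jul 9 2024.

Jul 9 2024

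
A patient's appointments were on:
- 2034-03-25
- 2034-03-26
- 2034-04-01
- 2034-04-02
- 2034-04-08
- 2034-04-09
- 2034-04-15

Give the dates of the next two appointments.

Gaps: 1, 6, 1, 6, 1, 6 days — not constant, but cyclic with period 2.
The events fall on every Saturday and Sunday.
Next Sunday: 2034-04-16.
The following Saturday is 2034-04-22.

2034-04-16, 2034-04-22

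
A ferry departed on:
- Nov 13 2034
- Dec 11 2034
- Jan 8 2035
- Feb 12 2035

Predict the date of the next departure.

Mar 12 2035

All dates are Mondays, 28, 28, 35 days apart.
Specifically, the 2nd Monday of each month.
2nd Monday of March 2035: Mar 12 2035.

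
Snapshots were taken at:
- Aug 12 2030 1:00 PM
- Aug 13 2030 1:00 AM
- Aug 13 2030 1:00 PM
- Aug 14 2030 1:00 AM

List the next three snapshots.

Aug 14 2030 1:00 PM, Aug 15 2030 1:00 AM, Aug 15 2030 1:00 PM

Spacing: 12, 12, 12 h — constant 12 h.
Aug 14 2030 1:00 AM + 12 h = Aug 14 2030 1:00 PM.
Aug 14 2030 1:00 PM + 12 h = Aug 15 2030 1:00 AM.
Aug 15 2030 1:00 AM + 12 h = Aug 15 2030 1:00 PM.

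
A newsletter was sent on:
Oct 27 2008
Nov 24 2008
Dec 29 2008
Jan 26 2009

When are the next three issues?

Every date is a Monday; gaps 28, 35, 28 days.
Each is the last Monday of its month (at least one falls on the 29th or later, ruling out '4th Monday').
February 2009 ends with Monday Feb 23 2009.
Last Monday of March 2009: Mar 30 2009.
April 2009 ends with Monday Apr 27 2009.

Feb 23 2009, Mar 30 2009, Apr 27 2009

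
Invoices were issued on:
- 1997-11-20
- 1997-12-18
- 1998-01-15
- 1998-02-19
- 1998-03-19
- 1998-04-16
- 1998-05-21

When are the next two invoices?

These are Thursdays at 28- or 35-day spacing (28, 28, 35, 28, 28, 35).
The pattern: 3rd Thursday of the month.
June 1998 — 3rd Thursday is 1998-06-18.
3rd Thursday of July 1998: 1998-07-16.

1998-06-18, 1998-07-16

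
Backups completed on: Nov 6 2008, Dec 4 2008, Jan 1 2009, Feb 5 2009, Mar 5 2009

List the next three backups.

Apr 2 2009, May 7 2009, Jun 4 2009

These are Thursdays at 28- or 35-day spacing (28, 28, 35, 28).
The pattern: 1st Thursday of the month.
April 2009 — 1st Thursday is Apr 2 2009.
1st Thursday of May 2009: May 7 2009.
June 2009 — 1st Thursday is Jun 4 2009.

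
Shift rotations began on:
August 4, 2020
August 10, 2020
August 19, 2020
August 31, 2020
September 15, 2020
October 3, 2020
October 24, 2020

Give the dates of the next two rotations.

The spacing grows by 3 each time: 6, 9, 12, 15, 18, 21 days.
Next gap: 24 days. October 24, 2020 + 24 days = November 17, 2020.
Next gap: 27 days. November 17, 2020 + 27 days = December 14, 2020.

November 17, 2020; December 14, 2020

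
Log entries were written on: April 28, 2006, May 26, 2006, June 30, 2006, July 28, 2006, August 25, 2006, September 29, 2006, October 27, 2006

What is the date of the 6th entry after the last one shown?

Every date is a Friday; gaps 28, 35, 28, 28, 35, 28 days.
Each is the last Friday of its month (at least one falls on the 29th or later, ruling out '4th Friday').
Last Friday of November 2006: November 24, 2006.
December 2006 ends with Friday December 29, 2006.
January 2007 ends with Friday January 26, 2007.
Last Friday of February 2007: February 23, 2007.
Last Friday of March 2007: March 30, 2007.
April 2007 ends with Friday April 27, 2007.

April 27, 2007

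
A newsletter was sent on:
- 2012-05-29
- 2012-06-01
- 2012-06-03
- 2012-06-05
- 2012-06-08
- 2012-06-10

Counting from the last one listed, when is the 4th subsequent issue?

2012-06-19

The gap pattern 3, 2, 2, 3, 2 repeats every 3 events.
These are the Tuesdays, Fridays and Sundays of each week.
The following Tuesday is 2012-06-12.
Next Friday: 2012-06-15.
The following Sunday is 2012-06-17.
Next Tuesday: 2012-06-19.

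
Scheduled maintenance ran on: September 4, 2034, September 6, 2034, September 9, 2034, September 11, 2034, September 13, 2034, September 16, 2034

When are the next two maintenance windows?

September 18, 2034; September 20, 2034

Gaps: 2, 3, 2, 2, 3 days — not constant, but cyclic with period 3.
The events fall on every Monday, Wednesday and Saturday.
Next Monday: September 18, 2034.
Next Wednesday: September 20, 2034.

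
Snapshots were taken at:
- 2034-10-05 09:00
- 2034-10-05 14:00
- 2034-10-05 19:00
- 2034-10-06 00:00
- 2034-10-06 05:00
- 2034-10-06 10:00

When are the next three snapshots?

2034-10-06 15:00, 2034-10-06 20:00, 2034-10-07 01:00

Spacing: 5, 5, 5, 5, 5 h — constant 5 h.
2034-10-06 10:00 + 5 h = 2034-10-06 15:00.
2034-10-06 15:00 + 5 h = 2034-10-06 20:00.
2034-10-06 20:00 + 5 h = 2034-10-07 01:00.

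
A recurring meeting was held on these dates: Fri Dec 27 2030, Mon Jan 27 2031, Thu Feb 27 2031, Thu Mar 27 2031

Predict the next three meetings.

Each date is the 27th; the gaps (31, 31, 28) track the month lengths.
The rule is the 27th of each month.
Next: April 2031 → Sun Apr 27 2031.
Next: May 2031 → Tue May 27 2031.
June 2031: Fri Jun 27 2031.

Sun Apr 27 2031, Tue May 27 2031, Fri Jun 27 2031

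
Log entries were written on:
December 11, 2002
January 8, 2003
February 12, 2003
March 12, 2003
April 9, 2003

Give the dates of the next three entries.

May 14, 2003; June 11, 2003; July 9, 2003

Gaps: 28, 35, 28, 28 days — a mix of 28 and 35. Every date is a Wednesday.
Each is the 2nd Wednesday of its month.
2nd Wednesday of May 2003: May 14, 2003.
June 2003 — 2nd Wednesday is June 11, 2003.
July 2003 — 2nd Wednesday is July 9, 2003.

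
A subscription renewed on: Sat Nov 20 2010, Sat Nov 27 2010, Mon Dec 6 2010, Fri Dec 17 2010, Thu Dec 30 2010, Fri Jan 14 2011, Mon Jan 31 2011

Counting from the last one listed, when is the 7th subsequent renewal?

Intervals are 7, 9, 11, 13, 15, 17 days — an arithmetic progression with common difference 2.
Next gap: 19 days. Mon Jan 31 2011 + 19 days = Sat Feb 19 2011.
Next gap: 21 days. Sat Feb 19 2011 + 21 days = Sat Mar 12 2011.
Next gap: 23 days. Sat Mar 12 2011 + 23 days = Mon Apr 4 2011.
Next gap: 25 days. Mon Apr 4 2011 + 25 days = Fri Apr 29 2011.
Next gap: 27 days. Fri Apr 29 2011 + 27 days = Thu May 26 2011.
Next gap: 29 days. Thu May 26 2011 + 29 days = Fri Jun 24 2011.
Next gap: 31 days. Fri Jun 24 2011 + 31 days = Mon Jul 25 2011.

Mon Jul 25 2011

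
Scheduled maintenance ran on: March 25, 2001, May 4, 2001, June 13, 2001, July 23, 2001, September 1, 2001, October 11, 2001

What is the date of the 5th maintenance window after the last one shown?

The spacing is 40, 40, 40, 40, 40 days — always 40 days.
October 11, 2001 + 40 days = November 20, 2001.
November 20, 2001 + 40 days = December 30, 2001.
December 30, 2001 + 40 days = February 8, 2002.
February 8, 2002 + 40 days = March 20, 2002.
March 20, 2002 + 40 days = April 29, 2002.

April 29, 2002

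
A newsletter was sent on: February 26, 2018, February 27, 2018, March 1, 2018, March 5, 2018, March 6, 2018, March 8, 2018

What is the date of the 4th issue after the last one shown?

Gaps: 1, 2, 4, 1, 2 days — not constant, but cyclic with period 3.
The events fall on every Monday, Tuesday and Thursday.
Next Monday: March 12, 2018.
Next Tuesday: March 13, 2018.
The following Thursday is March 15, 2018.
The following Monday is March 19, 2018.

March 19, 2018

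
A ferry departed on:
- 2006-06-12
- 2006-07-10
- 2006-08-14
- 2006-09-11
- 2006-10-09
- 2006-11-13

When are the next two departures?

These are Mondays at 28- or 35-day spacing (28, 35, 28, 28, 35).
The pattern: 2nd Monday of the month.
2nd Monday of December 2006: 2006-12-11.
January 2007 — 2nd Monday is 2007-01-08.

2006-12-11, 2007-01-08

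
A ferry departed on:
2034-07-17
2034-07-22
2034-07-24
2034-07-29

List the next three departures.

The gap pattern 5, 2, 5 repeats every 2 events.
These are the Mondays and Saturdays of each week.
The following Monday is 2034-07-31.
The following Saturday is 2034-08-05.
Next Monday: 2034-08-07.

2034-07-31, 2034-08-05, 2034-08-07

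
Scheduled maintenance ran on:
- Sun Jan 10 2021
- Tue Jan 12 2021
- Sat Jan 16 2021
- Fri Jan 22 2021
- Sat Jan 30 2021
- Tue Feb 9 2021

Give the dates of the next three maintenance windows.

Sun Feb 21 2021, Sun Mar 7 2021, Tue Mar 23 2021

Intervals are 2, 4, 6, 8, 10 days — an arithmetic progression with common difference 2.
Next gap: 12 days. Tue Feb 9 2021 + 12 days = Sun Feb 21 2021.
Next gap: 14 days. Sun Feb 21 2021 + 14 days = Sun Mar 7 2021.
Next gap: 16 days. Sun Mar 7 2021 + 16 days = Tue Mar 23 2021.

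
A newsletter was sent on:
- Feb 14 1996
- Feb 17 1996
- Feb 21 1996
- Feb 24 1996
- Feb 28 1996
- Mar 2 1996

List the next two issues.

Every event lands on a Wednesday or Saturday (gaps cycle 3, 4, 3, 4, 3).
So the schedule is: every Wednesday and Saturday.
The following Wednesday is Mar 6 1996.
The following Saturday is Mar 9 1996.

Mar 6 1996, Mar 9 1996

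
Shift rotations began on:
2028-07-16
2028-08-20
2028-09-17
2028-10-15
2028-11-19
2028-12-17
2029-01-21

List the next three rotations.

2029-02-18, 2029-03-18, 2029-04-15

These are Sundays at 28- or 35-day spacing (35, 28, 28, 35, 28, 35).
The pattern: 3rd Sunday of the month.
February 2029 — 3rd Sunday is 2029-02-18.
March 2029 — 3rd Sunday is 2029-03-18.
April 2029 — 3rd Sunday is 2029-04-15.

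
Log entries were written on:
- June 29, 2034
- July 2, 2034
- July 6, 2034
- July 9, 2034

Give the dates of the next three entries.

Gaps: 3, 4, 3 days — not constant, but cyclic with period 2.
The events fall on every Thursday and Sunday.
The following Thursday is July 13, 2034.
Next Sunday: July 16, 2034.
The following Thursday is July 20, 2034.

July 13, 2034; July 16, 2034; July 20, 2034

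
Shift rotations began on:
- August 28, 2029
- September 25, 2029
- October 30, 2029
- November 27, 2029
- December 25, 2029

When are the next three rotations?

January 29, 2030; February 26, 2030; March 26, 2030

All Tuesdays; the gaps (28, 35, 28, 28) vary with month length.
This is the last Tuesday of each month.
January 2030 ends with Tuesday January 29, 2030.
Last Tuesday of February 2030: February 26, 2030.
March 2030 ends with Tuesday March 26, 2030.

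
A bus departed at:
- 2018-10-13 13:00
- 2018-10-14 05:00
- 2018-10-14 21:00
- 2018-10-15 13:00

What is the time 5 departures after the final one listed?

The interval is a steady 16 hours (16, 16, 16).
2018-10-15 13:00 + 16 h = 2018-10-16 05:00.
2018-10-16 05:00 + 16 h = 2018-10-16 21:00.
2018-10-16 21:00 + 16 h = 2018-10-17 13:00.
2018-10-17 13:00 + 16 h = 2018-10-18 05:00.
2018-10-18 05:00 + 16 h = 2018-10-18 21:00.

2018-10-18 21:00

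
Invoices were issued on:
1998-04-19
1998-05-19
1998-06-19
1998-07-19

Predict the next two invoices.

1998-08-19, 1998-09-19

The day-of-month is always 19 (30, 31, 30 days between events).
So this recurs on the 19th of each month.
August 1998: 1998-08-19.
September 1998: 1998-09-19.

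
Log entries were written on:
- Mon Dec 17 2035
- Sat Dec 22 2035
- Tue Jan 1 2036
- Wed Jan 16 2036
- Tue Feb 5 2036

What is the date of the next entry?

Gaps: 5, 10, 15, 20 days — each gap is 5 larger than the previous one.
Next gap: 25 days. Tue Feb 5 2036 + 25 days = Sat Mar 1 2036.

Sat Mar 1 2036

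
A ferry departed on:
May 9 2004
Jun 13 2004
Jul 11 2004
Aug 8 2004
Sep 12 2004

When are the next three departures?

Oct 10 2004, Nov 14 2004, Dec 12 2004

All dates are Sundays, 35, 28, 28, 35 days apart.
Specifically, the 2nd Sunday of each month.
2nd Sunday of October 2004: Oct 10 2004.
November 2004 — 2nd Sunday is Nov 14 2004.
December 2004 — 2nd Sunday is Dec 12 2004.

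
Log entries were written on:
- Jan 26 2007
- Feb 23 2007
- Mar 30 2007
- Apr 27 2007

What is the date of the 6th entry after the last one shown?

These are Fridays with 28, 35, 28-day gaps.
Each is the final Friday of its month — Mar 30 2007 is past the 28th, so '4th Friday' doesn't fit.
May 2007 ends with Friday May 25 2007.
Last Friday of June 2007: Jun 29 2007.
July 2007 ends with Friday Jul 27 2007.
Last Friday of August 2007: Aug 31 2007.
Last Friday of September 2007: Sep 28 2007.
October 2007 ends with Friday Oct 26 2007.

Oct 26 2007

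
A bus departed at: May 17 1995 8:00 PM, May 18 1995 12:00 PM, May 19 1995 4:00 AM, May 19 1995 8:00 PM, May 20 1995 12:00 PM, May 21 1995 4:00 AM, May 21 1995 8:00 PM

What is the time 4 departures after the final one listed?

Spacing: 16, 16, 16, 16, 16, 16 h — constant 16 h.
May 21 1995 8:00 PM + 16 h = May 22 1995 12:00 PM.
May 22 1995 12:00 PM + 16 h = May 23 1995 4:00 AM.
May 23 1995 4:00 AM + 16 h = May 23 1995 8:00 PM.
May 23 1995 8:00 PM + 16 h = May 24 1995 12:00 PM.

May 24 1995 12:00 PM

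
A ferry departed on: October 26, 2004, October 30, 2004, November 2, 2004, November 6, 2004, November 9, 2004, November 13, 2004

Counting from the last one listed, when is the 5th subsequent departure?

November 30, 2004

Gaps: 4, 3, 4, 3, 4 days — not constant, but cyclic with period 2.
The events fall on every Tuesday and Saturday.
Next Tuesday: November 16, 2004.
Next Saturday: November 20, 2004.
Next Tuesday: November 23, 2004.
The following Saturday is November 27, 2004.
The following Tuesday is November 30, 2004.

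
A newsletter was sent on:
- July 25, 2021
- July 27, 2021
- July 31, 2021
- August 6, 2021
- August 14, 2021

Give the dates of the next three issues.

August 24, 2021; September 5, 2021; September 19, 2021

The spacing grows by 2 each time: 2, 4, 6, 8 days.
Next gap: 10 days. August 14, 2021 + 10 days = August 24, 2021.
Next gap: 12 days. August 24, 2021 + 12 days = September 5, 2021.
Next gap: 14 days. September 5, 2021 + 14 days = September 19, 2021.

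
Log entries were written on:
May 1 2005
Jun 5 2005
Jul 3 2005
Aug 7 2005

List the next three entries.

Sep 4 2005, Oct 2 2005, Nov 6 2005

All dates are Sundays, 35, 28, 35 days apart.
Specifically, the 1st Sunday of each month.
1st Sunday of September 2005: Sep 4 2005.
October 2005 — 1st Sunday is Oct 2 2005.
November 2005 — 1st Sunday is Nov 6 2005.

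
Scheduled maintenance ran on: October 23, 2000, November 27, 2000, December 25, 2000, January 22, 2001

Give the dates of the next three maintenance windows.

February 26, 2001; March 26, 2001; April 23, 2001

These are Mondays at 28- or 35-day spacing (35, 28, 28).
The pattern: 4th Monday of the month.
February 2001 — 4th Monday is February 26, 2001.
March 2001 — 4th Monday is March 26, 2001.
4th Monday of April 2001: April 23, 2001.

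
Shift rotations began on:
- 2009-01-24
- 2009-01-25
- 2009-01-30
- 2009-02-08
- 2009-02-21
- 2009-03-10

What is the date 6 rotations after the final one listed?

Intervals are 1, 5, 9, 13, 17 days — an arithmetic progression with common difference 4.
Next gap: 21 days. 2009-03-10 + 21 days = 2009-03-31.
Next gap: 25 days. 2009-03-31 + 25 days = 2009-04-25.
Next gap: 29 days. 2009-04-25 + 29 days = 2009-05-24.
Next gap: 33 days. 2009-05-24 + 33 days = 2009-06-26.
Next gap: 37 days. 2009-06-26 + 37 days = 2009-08-02.
Next gap: 41 days. 2009-08-02 + 41 days = 2009-09-12.

2009-09-12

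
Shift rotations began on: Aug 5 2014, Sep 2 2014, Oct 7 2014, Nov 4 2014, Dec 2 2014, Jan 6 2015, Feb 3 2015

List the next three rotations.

Gaps: 28, 35, 28, 28, 35, 28 days — a mix of 28 and 35. Every date is a Tuesday.
Each is the 1st Tuesday of its month.
1st Tuesday of March 2015: Mar 3 2015.
April 2015 — 1st Tuesday is Apr 7 2015.
May 2015 — 1st Tuesday is May 5 2015.

Mar 3 2015, Apr 7 2015, May 5 2015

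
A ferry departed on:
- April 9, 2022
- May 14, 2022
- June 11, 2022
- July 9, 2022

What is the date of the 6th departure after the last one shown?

These are Saturdays at 28- or 35-day spacing (35, 28, 28).
The pattern: 2nd Saturday of the month.
August 2022 — 2nd Saturday is August 13, 2022.
2nd Saturday of September 2022: September 10, 2022.
October 2022 — 2nd Saturday is October 8, 2022.
2nd Saturday of November 2022: November 12, 2022.
December 2022 — 2nd Saturday is December 10, 2022.
2nd Saturday of January 2023: January 14, 2023.

January 14, 2023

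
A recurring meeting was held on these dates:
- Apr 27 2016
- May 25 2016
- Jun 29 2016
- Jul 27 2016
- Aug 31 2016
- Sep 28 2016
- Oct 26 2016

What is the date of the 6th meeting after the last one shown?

Apr 26 2017

These are Wednesdays with 28, 35, 28, 35, 28, 28-day gaps.
Each is the final Wednesday of its month — Jun 29 2016 is past the 28th, so '4th Wednesday' doesn't fit.
Last Wednesday of November 2016: Nov 30 2016.
Last Wednesday of December 2016: Dec 28 2016.
Last Wednesday of January 2017: Jan 25 2017.
Last Wednesday of February 2017: Feb 22 2017.
Last Wednesday of March 2017: Mar 29 2017.
April 2017 ends with Wednesday Apr 26 2017.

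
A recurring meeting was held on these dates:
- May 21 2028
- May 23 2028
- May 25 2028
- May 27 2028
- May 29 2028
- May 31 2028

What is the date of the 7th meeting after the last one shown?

Every event comes 2 days after the last (2, 2, 2, 2, 2).
May 31 2028 + 2 days = Jun 2 2028.
Jun 2 2028 + 2 days = Jun 4 2028.
Jun 4 2028 + 2 days = Jun 6 2028.
Jun 6 2028 + 2 days = Jun 8 2028.
Jun 8 2028 + 2 days = Jun 10 2028.
Jun 10 2028 + 2 days = Jun 12 2028.
Jun 12 2028 + 2 days = Jun 14 2028.

Jun 14 2028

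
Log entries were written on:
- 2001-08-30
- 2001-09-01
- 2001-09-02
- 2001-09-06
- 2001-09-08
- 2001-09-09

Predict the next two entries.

2001-09-13, 2001-09-15

Gaps: 2, 1, 4, 2, 1 days — not constant, but cyclic with period 3.
The events fall on every Thursday, Saturday and Sunday.
The following Thursday is 2001-09-13.
The following Saturday is 2001-09-15.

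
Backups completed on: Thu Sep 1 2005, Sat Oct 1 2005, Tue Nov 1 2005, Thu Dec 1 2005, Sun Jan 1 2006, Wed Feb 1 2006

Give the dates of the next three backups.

Each date is the 1st; the gaps (30, 31, 30, 31, 31) track the month lengths.
The rule is the 1st of each month.
Next: March 2006 → Wed Mar 1 2006.
April 2006: Sat Apr 1 2006.
May 2006: Mon May 1 2006.

Wed Mar 1 2006, Sat Apr 1 2006, Mon May 1 2006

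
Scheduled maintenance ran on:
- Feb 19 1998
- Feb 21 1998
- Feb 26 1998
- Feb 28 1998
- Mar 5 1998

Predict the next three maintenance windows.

Gaps: 2, 5, 2, 5 days — not constant, but cyclic with period 2.
The events fall on every Thursday and Saturday.
Next Saturday: Mar 7 1998.
Next Thursday: Mar 12 1998.
Next Saturday: Mar 14 1998.

Mar 7 1998, Mar 12 1998, Mar 14 1998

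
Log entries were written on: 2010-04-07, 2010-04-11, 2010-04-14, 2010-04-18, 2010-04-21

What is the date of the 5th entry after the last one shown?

Gaps: 4, 3, 4, 3 days — not constant, but cyclic with period 2.
The events fall on every Wednesday and Sunday.
Next Sunday: 2010-04-25.
Next Wednesday: 2010-04-28.
The following Sunday is 2010-05-02.
The following Wednesday is 2010-05-05.
The following Sunday is 2010-05-09.

2010-05-09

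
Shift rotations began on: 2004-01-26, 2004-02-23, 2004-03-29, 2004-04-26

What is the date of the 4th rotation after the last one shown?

These are Mondays with 28, 35, 28-day gaps.
Each is the final Monday of its month — 2004-03-29 is past the 28th, so '4th Monday' doesn't fit.
Last Monday of May 2004: 2004-05-31.
June 2004 ends with Monday 2004-06-28.
July 2004 ends with Monday 2004-07-26.
August 2004 ends with Monday 2004-08-30.

2004-08-30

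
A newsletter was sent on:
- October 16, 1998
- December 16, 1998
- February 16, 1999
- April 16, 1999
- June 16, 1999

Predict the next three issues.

August 16, 1999; October 16, 1999; December 16, 1999

The day-of-month is always 16 (61, 62, 59, 61 days between events).
So this recurs on the 16th of every 2 months.
August 1999: August 16, 1999.
October 1999: October 16, 1999.
December 1999: December 16, 1999.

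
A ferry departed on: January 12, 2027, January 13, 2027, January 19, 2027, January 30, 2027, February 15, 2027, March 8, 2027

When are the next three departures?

The spacing grows by 5 each time: 1, 6, 11, 16, 21 days.
Next gap: 26 days. March 8, 2027 + 26 days = April 3, 2027.
Next gap: 31 days. April 3, 2027 + 31 days = May 4, 2027.
Next gap: 36 days. May 4, 2027 + 36 days = June 9, 2027.

April 3, 2027; May 4, 2027; June 9, 2027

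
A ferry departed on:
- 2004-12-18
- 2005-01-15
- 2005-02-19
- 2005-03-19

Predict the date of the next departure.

These are Saturdays at 28- or 35-day spacing (28, 35, 28).
The pattern: 3rd Saturday of the month.
3rd Saturday of April 2005: 2005-04-16.

2005-04-16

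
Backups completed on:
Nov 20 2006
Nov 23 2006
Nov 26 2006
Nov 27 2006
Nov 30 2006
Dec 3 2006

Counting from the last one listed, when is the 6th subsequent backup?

Dec 17 2006

Every event lands on a Monday or Thursday or Sunday (gaps cycle 3, 3, 1, 3, 3).
So the schedule is: every Monday, Thursday and Sunday.
Next Monday: Dec 4 2006.
The following Thursday is Dec 7 2006.
The following Sunday is Dec 10 2006.
The following Monday is Dec 11 2006.
Next Thursday: Dec 14 2006.
The following Sunday is Dec 17 2006.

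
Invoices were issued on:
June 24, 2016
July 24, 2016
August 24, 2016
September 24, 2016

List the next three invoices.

Each date is the 24th; the gaps (30, 31, 31) track the month lengths.
The rule is the 24th of each month.
October 2016: October 24, 2016.
Next: November 2016 → November 24, 2016.
December 2016: December 24, 2016.

October 24, 2016; November 24, 2016; December 24, 2016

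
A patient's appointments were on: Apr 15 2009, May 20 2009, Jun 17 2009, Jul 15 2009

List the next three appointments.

Gaps: 35, 28, 28 days — a mix of 28 and 35. Every date is a Wednesday.
Each is the 3rd Wednesday of its month.
3rd Wednesday of August 2009: Aug 19 2009.
September 2009 — 3rd Wednesday is Sep 16 2009.
3rd Wednesday of October 2009: Oct 21 2009.

Aug 19 2009, Sep 16 2009, Oct 21 2009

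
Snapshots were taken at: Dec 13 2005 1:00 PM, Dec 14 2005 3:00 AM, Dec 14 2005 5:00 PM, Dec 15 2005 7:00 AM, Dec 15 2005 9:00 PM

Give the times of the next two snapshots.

The interval is a steady 14 hours (14, 14, 14, 14).
Dec 15 2005 9:00 PM + 14 h = Dec 16 2005 11:00 AM.
Dec 16 2005 11:00 AM + 14 h = Dec 17 2005 1:00 AM.

Dec 16 2005 11:00 AM, Dec 17 2005 1:00 AM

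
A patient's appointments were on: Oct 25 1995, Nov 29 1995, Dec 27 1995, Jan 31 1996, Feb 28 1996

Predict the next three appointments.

All Wednesdays; the gaps (35, 28, 35, 28) vary with month length.
This is the last Wednesday of each month.
Last Wednesday of March 1996: Mar 27 1996.
April 1996 ends with Wednesday Apr 24 1996.
Last Wednesday of May 1996: May 29 1996.

Mar 27 1996, Apr 24 1996, May 29 1996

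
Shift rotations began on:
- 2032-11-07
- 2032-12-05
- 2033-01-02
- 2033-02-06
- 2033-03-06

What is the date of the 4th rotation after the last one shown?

2033-07-03

Gaps: 28, 28, 35, 28 days — a mix of 28 and 35. Every date is a Sunday.
Each is the 1st Sunday of its month.
April 2033 — 1st Sunday is 2033-04-03.
May 2033 — 1st Sunday is 2033-05-01.
1st Sunday of June 2033: 2033-06-05.
1st Sunday of July 2033: 2033-07-03.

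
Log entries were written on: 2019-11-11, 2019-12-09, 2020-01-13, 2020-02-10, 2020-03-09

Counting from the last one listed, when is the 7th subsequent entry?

2020-10-12

These are Mondays at 28- or 35-day spacing (28, 35, 28, 28).
The pattern: 2nd Monday of the month.
April 2020 — 2nd Monday is 2020-04-13.
2nd Monday of May 2020: 2020-05-11.
2nd Monday of June 2020: 2020-06-08.
July 2020 — 2nd Monday is 2020-07-13.
2nd Monday of August 2020: 2020-08-10.
September 2020 — 2nd Monday is 2020-09-14.
October 2020 — 2nd Monday is 2020-10-12.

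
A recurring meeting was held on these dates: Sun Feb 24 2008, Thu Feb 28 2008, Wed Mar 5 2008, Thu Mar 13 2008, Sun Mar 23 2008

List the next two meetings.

Fri Apr 4 2008, Fri Apr 18 2008

Gaps: 4, 6, 8, 10 days — each gap is 2 larger than the previous one.
Next gap: 12 days. Sun Mar 23 2008 + 12 days = Fri Apr 4 2008.
Next gap: 14 days. Fri Apr 4 2008 + 14 days = Fri Apr 18 2008.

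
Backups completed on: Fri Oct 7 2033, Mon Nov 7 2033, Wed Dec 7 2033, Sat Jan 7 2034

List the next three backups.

The day-of-month is always 7 (31, 30, 31 days between events).
So this recurs on the 7th of each month.
February 2034: Tue Feb 7 2034.
March 2034: Tue Mar 7 2034.
April 2034: Fri Apr 7 2034.

Tue Feb 7 2034, Tue Mar 7 2034, Fri Apr 7 2034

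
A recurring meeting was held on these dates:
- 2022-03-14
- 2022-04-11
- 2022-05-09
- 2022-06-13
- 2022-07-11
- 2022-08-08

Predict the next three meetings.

2022-09-12, 2022-10-10, 2022-11-14

These are Mondays at 28- or 35-day spacing (28, 28, 35, 28, 28).
The pattern: 2nd Monday of the month.
September 2022 — 2nd Monday is 2022-09-12.
October 2022 — 2nd Monday is 2022-10-10.
November 2022 — 2nd Monday is 2022-11-14.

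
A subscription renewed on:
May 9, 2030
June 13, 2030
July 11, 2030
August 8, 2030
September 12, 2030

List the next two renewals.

All dates are Thursdays, 35, 28, 28, 35 days apart.
Specifically, the 2nd Thursday of each month.
October 2030 — 2nd Thursday is October 10, 2030.
November 2030 — 2nd Thursday is November 14, 2030.

October 10, 2030; November 14, 2030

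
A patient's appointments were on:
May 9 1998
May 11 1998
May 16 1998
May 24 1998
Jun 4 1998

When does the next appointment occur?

The spacing grows by 3 each time: 2, 5, 8, 11 days.
Next gap: 14 days. Jun 4 1998 + 14 days = Jun 18 1998.

Jun 18 1998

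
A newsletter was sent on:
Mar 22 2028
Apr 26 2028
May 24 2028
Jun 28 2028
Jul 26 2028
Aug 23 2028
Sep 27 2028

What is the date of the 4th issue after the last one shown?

All dates are Wednesdays, 35, 28, 35, 28, 28, 35 days apart.
Specifically, the 4th Wednesday of each month.
4th Wednesday of October 2028: Oct 25 2028.
4th Wednesday of November 2028: Nov 22 2028.
4th Wednesday of December 2028: Dec 27 2028.
4th Wednesday of January 2029: Jan 24 2029.

Jan 24 2029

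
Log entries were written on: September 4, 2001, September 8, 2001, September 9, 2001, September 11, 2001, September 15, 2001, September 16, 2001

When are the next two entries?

September 18, 2001; September 22, 2001

The gap pattern 4, 1, 2, 4, 1 repeats every 3 events.
These are the Tuesdays, Saturdays and Sundays of each week.
Next Tuesday: September 18, 2001.
The following Saturday is September 22, 2001.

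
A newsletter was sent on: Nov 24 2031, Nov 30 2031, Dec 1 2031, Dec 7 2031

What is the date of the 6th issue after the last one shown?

Gaps: 6, 1, 6 days — not constant, but cyclic with period 2.
The events fall on every Monday and Sunday.
The following Monday is Dec 8 2031.
Next Sunday: Dec 14 2031.
Next Monday: Dec 15 2031.
The following Sunday is Dec 21 2031.
The following Monday is Dec 22 2031.
The following Sunday is Dec 28 2031.

Dec 28 2031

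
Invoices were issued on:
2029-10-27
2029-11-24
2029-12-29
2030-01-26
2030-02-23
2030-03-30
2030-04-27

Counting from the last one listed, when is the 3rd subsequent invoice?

All Saturdays; the gaps (28, 35, 28, 28, 35, 28) vary with month length.
This is the last Saturday of each month.
May 2030 ends with Saturday 2030-05-25.
Last Saturday of June 2030: 2030-06-29.
July 2030 ends with Saturday 2030-07-27.

2030-07-27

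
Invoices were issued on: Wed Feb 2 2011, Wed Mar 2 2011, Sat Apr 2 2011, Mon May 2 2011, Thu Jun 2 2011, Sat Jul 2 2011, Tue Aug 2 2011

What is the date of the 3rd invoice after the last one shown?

Wed Nov 2 2011

The day-of-month is always 2 (28, 31, 30, 31, 30, 31 days between events).
So this recurs on the 2nd of each month.
Next: September 2011 → Fri Sep 2 2011.
October 2011: Sun Oct 2 2011.
November 2011: Wed Nov 2 2011.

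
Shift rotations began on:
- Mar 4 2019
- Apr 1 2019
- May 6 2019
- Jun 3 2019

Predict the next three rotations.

Jul 1 2019, Aug 5 2019, Sep 2 2019

Gaps: 28, 35, 28 days — a mix of 28 and 35. Every date is a Monday.
Each is the 1st Monday of its month.
1st Monday of July 2019: Jul 1 2019.
1st Monday of August 2019: Aug 5 2019.
September 2019 — 1st Monday is Sep 2 2019.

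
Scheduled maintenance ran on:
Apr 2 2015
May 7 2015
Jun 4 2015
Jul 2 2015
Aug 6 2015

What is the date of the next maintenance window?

These are Thursdays at 28- or 35-day spacing (35, 28, 28, 35).
The pattern: 1st Thursday of the month.
1st Thursday of September 2015: Sep 3 2015.

Sep 3 2015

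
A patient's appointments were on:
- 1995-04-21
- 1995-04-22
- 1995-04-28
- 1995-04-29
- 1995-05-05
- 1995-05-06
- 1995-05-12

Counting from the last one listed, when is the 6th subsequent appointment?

1995-06-02

Every event lands on a Friday or Saturday (gaps cycle 1, 6, 1, 6, 1, 6).
So the schedule is: every Friday and Saturday.
The following Saturday is 1995-05-13.
The following Friday is 1995-05-19.
Next Saturday: 1995-05-20.
The following Friday is 1995-05-26.
The following Saturday is 1995-05-27.
The following Friday is 1995-06-02.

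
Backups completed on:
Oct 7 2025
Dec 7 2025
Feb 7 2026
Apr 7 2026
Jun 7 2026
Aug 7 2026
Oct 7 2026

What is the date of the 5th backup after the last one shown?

Gaps: 61, 62, 59, 61, 61, 61 days — not constant. Every event is on the 7th of the month.
Pattern: the 7th of every 2 months.
Next: December 2026 → Dec 7 2026.
February 2027: Feb 7 2027.
Next: April 2027 → Apr 7 2027.
June 2027: Jun 7 2027.
August 2027: Aug 7 2027.

Aug 7 2027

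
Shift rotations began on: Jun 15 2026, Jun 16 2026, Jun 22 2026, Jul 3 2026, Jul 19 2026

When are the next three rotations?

Aug 9 2026, Sep 4 2026, Oct 5 2026

Intervals are 1, 6, 11, 16 days — an arithmetic progression with common difference 5.
Next gap: 21 days. Jul 19 2026 + 21 days = Aug 9 2026.
Next gap: 26 days. Aug 9 2026 + 26 days = Sep 4 2026.
Next gap: 31 days. Sep 4 2026 + 31 days = Oct 5 2026.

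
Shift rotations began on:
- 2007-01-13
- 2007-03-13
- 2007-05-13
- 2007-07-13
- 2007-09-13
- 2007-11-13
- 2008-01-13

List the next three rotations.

2008-03-13, 2008-05-13, 2008-07-13

Gaps: 59, 61, 61, 62, 61, 61 days — not constant. Every event is on the 13th of the month.
Pattern: the 13th of every 2 months.
Next: March 2008 → 2008-03-13.
Next: May 2008 → 2008-05-13.
July 2008: 2008-07-13.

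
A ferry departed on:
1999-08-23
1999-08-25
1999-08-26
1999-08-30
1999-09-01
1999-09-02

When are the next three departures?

Every event lands on a Monday or Wednesday or Thursday (gaps cycle 2, 1, 4, 2, 1).
So the schedule is: every Monday, Wednesday and Thursday.
Next Monday: 1999-09-06.
The following Wednesday is 1999-09-08.
Next Thursday: 1999-09-09.

1999-09-06, 1999-09-08, 1999-09-09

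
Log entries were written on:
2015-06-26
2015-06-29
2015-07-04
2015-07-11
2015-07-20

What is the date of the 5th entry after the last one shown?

Gaps: 3, 5, 7, 9 days — each gap is 2 larger than the previous one.
Next gap: 11 days. 2015-07-20 + 11 days = 2015-07-31.
Next gap: 13 days. 2015-07-31 + 13 days = 2015-08-13.
Next gap: 15 days. 2015-08-13 + 15 days = 2015-08-28.
Next gap: 17 days. 2015-08-28 + 17 days = 2015-09-14.
Next gap: 19 days. 2015-09-14 + 19 days = 2015-10-03.

2015-10-03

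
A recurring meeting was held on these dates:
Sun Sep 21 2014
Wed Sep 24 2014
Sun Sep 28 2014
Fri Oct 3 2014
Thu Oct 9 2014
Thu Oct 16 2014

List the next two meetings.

Fri Oct 24 2014, Sun Nov 2 2014

Intervals are 3, 4, 5, 6, 7 days — an arithmetic progression with common difference 1.
Next gap: 8 days. Thu Oct 16 2014 + 8 days = Fri Oct 24 2014.
Next gap: 9 days. Fri Oct 24 2014 + 9 days = Sun Nov 2 2014.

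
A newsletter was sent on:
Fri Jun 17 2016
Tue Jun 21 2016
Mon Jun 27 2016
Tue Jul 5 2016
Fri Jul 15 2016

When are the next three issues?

Intervals are 4, 6, 8, 10 days — an arithmetic progression with common difference 2.
Next gap: 12 days. Fri Jul 15 2016 + 12 days = Wed Jul 27 2016.
Next gap: 14 days. Wed Jul 27 2016 + 14 days = Wed Aug 10 2016.
Next gap: 16 days. Wed Aug 10 2016 + 16 days = Fri Aug 26 2016.

Wed Jul 27 2016, Wed Aug 10 2016, Fri Aug 26 2016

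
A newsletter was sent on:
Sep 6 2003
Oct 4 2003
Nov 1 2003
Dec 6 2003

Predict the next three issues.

Jan 3 2004, Feb 7 2004, Mar 6 2004

These are Saturdays at 28- or 35-day spacing (28, 28, 35).
The pattern: 1st Saturday of the month.
1st Saturday of January 2004: Jan 3 2004.
February 2004 — 1st Saturday is Feb 7 2004.
1st Saturday of March 2004: Mar 6 2004.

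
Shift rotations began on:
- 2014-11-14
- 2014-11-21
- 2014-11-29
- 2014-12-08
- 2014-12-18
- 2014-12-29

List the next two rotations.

Intervals are 7, 8, 9, 10, 11 days — an arithmetic progression with common difference 1.
Next gap: 12 days. 2014-12-29 + 12 days = 2015-01-10.
Next gap: 13 days. 2015-01-10 + 13 days = 2015-01-23.

2015-01-10, 2015-01-23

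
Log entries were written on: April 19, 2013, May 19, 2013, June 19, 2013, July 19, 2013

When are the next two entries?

Gaps: 30, 31, 30 days — not constant. Every event is on the 19th of the month.
Pattern: the 19th of each month.
Next: August 2013 → August 19, 2013.
Next: September 2013 → September 19, 2013.

August 19, 2013; September 19, 2013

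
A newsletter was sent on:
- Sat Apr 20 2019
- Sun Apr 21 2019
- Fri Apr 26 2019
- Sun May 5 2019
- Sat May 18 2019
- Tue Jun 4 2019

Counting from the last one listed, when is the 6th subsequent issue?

Intervals are 1, 5, 9, 13, 17 days — an arithmetic progression with common difference 4.
Next gap: 21 days. Tue Jun 4 2019 + 21 days = Tue Jun 25 2019.
Next gap: 25 days. Tue Jun 25 2019 + 25 days = Sat Jul 20 2019.
Next gap: 29 days. Sat Jul 20 2019 + 29 days = Sun Aug 18 2019.
Next gap: 33 days. Sun Aug 18 2019 + 33 days = Fri Sep 20 2019.
Next gap: 37 days. Fri Sep 20 2019 + 37 days = Sun Oct 27 2019.
Next gap: 41 days. Sun Oct 27 2019 + 41 days = Sat Dec 7 2019.

Sat Dec 7 2019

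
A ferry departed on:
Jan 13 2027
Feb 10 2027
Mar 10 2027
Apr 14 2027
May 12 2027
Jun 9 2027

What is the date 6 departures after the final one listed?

These are Wednesdays at 28- or 35-day spacing (28, 28, 35, 28, 28).
The pattern: 2nd Wednesday of the month.
July 2027 — 2nd Wednesday is Jul 14 2027.
August 2027 — 2nd Wednesday is Aug 11 2027.
2nd Wednesday of September 2027: Sep 8 2027.
October 2027 — 2nd Wednesday is Oct 13 2027.
2nd Wednesday of November 2027: Nov 10 2027.
2nd Wednesday of December 2027: Dec 8 2027.

Dec 8 2027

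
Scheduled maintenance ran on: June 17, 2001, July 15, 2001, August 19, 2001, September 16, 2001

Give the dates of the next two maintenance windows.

Gaps: 28, 35, 28 days — a mix of 28 and 35. Every date is a Sunday.
Each is the 3rd Sunday of its month.
3rd Sunday of October 2001: October 21, 2001.
November 2001 — 3rd Sunday is November 18, 2001.

October 21, 2001; November 18, 2001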